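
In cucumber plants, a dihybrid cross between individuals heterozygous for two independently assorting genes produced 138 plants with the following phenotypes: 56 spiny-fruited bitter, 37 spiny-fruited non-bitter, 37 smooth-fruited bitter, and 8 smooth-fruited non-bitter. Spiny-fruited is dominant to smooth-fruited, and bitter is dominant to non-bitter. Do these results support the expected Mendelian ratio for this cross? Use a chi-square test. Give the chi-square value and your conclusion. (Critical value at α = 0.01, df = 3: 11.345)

A dihybrid F₂ with independent assortment and complete dominance at both loci gives a 9:3:3:1 phenotypic ratio.
Total ratio parts = 16. Expected numbers out of 138:
  spiny-fruited bitter: 138 × 9/16 = 77.625
  spiny-fruited non-bitter: 138 × 3/16 = 25.875
  smooth-fruited bitter: 138 × 3/16 = 25.875
  smooth-fruited non-bitter: 138 × 1/16 = 8.625
χ² = Σ (O − E)² / E
  spiny-fruited bitter: (56 − 77.625)² / 77.625 = 6.0244
  spiny-fruited non-bitter: (37 − 25.875)² / 25.875 = 4.7832
  smooth-fruited bitter: (37 − 25.875)² / 25.875 = 4.7832
  smooth-fruited non-bitter: (8 − 8.625)² / 8.625 = 0.0453
χ² = 6.0244 + 4.7832 + 4.7832 + 0.0453 = 15.6361 ≈ 15.636
Degrees of freedom = 4 − 1 = 3; critical value at α = 0.01 is 11.345.
Since 15.636 > 11.345, we reject the null hypothesis — the data do not fit the 9:3:3:1 ratio.

15.636; not consistent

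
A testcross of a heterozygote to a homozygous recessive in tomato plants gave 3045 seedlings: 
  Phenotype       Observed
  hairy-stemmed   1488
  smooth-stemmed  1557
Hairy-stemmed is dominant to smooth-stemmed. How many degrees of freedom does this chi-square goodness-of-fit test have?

A testcross of a heterozygote (Aa × aa) gives a 1:1 phenotypic ratio.
A goodness-of-fit test with 2 phenotype classes has df = 2 − 1 = 1.

1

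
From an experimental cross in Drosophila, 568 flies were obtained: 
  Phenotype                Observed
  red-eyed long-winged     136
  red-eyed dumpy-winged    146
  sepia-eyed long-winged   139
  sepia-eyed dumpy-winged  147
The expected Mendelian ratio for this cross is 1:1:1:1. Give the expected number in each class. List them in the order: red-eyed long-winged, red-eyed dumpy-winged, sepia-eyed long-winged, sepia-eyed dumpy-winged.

Total ratio parts = 4. Expected numbers out of 568:
  red-eyed long-winged: 568 × 1/4 = 142
  red-eyed dumpy-winged: 568 × 1/4 = 142
  sepia-eyed long-winged: 568 × 1/4 = 142
  sepia-eyed dumpy-winged: 568 × 1/4 = 142

142, 142, 142, 142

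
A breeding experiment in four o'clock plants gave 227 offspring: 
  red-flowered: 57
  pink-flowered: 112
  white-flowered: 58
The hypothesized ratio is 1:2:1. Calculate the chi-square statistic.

0.048

Expected counts for N = 227 under a 1:2:1 ratio (total parts = 4):
  red-flowered: 227 × 1/4 = 56.75
  pink-flowered: 227 × 2/4 = 113.5
  white-flowered: 227 × 1/4 = 56.75
χ² = Σ (O − E)² / E
  red-flowered: (57 − 56.75)² / 56.75 = 0.0011
  pink-flowered: (112 − 113.5)² / 113.5 = 0.0198
  white-flowered: (58 − 56.75)² / 56.75 = 0.0275
χ² = 0.0011 + 0.0198 + 0.0275 = 0.0484 ≈ 0.048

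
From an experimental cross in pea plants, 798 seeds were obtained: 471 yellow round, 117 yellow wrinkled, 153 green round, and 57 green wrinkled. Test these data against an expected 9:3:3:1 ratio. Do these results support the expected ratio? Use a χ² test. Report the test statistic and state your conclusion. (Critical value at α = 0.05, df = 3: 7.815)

Expected counts for N = 798 under a 9:3:3:1 ratio (total parts = 16):
  yellow round: 798 × 9/16 = 448.875
  yellow wrinkled: 798 × 3/16 = 149.625
  green round: 798 × 3/16 = 149.625
  green wrinkled: 798 × 1/16 = 49.875
χ² = Σ (O − E)² / E
  yellow round: (471 − 448.875)² / 448.875 = 1.0905
  yellow wrinkled: (117 − 149.625)² / 149.625 = 7.1137
  green round: (153 − 149.625)² / 149.625 = 0.0761
  green wrinkled: (57 − 49.875)² / 49.875 = 1.0179
χ² = 1.0905 + 7.1137 + 0.0761 + 1.0179 = 9.2982 ≈ 9.298
Degrees of freedom = 4 − 1 = 3; critical value at α = 0.05 is 7.815.
Since 9.298 > 7.815, we reject the null hypothesis — the data do not fit the 9:3:3:1 ratio.

9.298; not consistent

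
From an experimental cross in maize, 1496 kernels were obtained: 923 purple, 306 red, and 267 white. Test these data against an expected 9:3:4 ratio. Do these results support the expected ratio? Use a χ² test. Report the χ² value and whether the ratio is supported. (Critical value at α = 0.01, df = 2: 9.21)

40.824; not consistent

Total ratio parts = 16. Expected numbers out of 1496:
  purple: 1496 × 9/16 = 841.5
  red: 1496 × 3/16 = 280.5
  white: 1496 × 4/16 = 374
χ² = Σ (O − E)² / E
  purple: (923 − 841.5)² / 841.5 = 7.8933
  red: (306 − 280.5)² / 280.5 = 2.3182
  white: (267 − 374)² / 374 = 30.6123
χ² = 7.8933 + 2.3182 + 30.6123 = 40.8238 ≈ 40.824
Degrees of freedom = 3 − 1 = 2; critical value at α = 0.01 is 9.21.
Since 40.824 > 9.21, we reject the null hypothesis — the data do not fit the 9:3:4 ratio.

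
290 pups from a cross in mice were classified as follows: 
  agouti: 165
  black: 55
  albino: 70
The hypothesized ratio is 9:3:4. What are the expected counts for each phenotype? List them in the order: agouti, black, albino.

163.125, 54.375, 72.5

Expected counts for N = 290 under a 9:3:4 ratio (total parts = 16):
  agouti: 290 × 9/16 = 163.125
  black: 290 × 3/16 = 54.375
  albino: 290 × 4/16 = 72.5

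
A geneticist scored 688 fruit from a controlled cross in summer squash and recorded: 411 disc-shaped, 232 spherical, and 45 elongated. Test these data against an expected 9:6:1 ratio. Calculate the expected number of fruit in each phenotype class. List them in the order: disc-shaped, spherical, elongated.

The 9:6:1 ratio has 16 parts, so with N = 688 the expected counts are:
  disc-shaped: 688 × 9/16 = 387
  spherical: 688 × 6/16 = 258
  elongated: 688 × 1/16 = 43

387, 258, 43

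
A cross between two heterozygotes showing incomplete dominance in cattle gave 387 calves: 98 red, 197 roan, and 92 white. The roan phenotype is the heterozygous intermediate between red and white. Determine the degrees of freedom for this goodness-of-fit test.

With incomplete dominance, a heterozygote × heterozygote cross gives a 1:2:1 phenotypic ratio.
A goodness-of-fit test with 3 phenotype classes has df = 3 − 1 = 2.

2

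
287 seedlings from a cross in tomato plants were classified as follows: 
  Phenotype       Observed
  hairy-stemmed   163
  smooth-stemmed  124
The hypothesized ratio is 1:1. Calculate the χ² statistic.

5.300

Expected counts for N = 287 under a 1:1 ratio (total parts = 2):
  hairy-stemmed: 287 × 1/2 = 143.5
  smooth-stemmed: 287 × 1/2 = 143.5
χ² = Σ (O − E)² / E
  hairy-stemmed: (163 − 143.5)² / 143.5 = 2.6498
  smooth-stemmed: (124 − 143.5)² / 143.5 = 2.6498
χ² = 2.6498 + 2.6498 = 5.2996 ≈ 5.300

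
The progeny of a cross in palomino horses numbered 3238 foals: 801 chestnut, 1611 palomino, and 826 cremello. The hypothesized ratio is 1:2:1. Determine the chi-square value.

Total ratio parts = 4. Expected numbers out of 3238:
  chestnut: 3238 × 1/4 = 809.5
  palomino: 3238 × 2/4 = 1619
  cremello: 3238 × 1/4 = 809.5
χ² = Σ (O − E)² / E
  chestnut: (801 − 809.5)² / 809.5 = 0.0893
  palomino: (1611 − 1619)² / 1619 = 0.0395
  cremello: (826 − 809.5)² / 809.5 = 0.3363
χ² = 0.0893 + 0.0395 + 0.3363 = 0.4651 ≈ 0.465

0.465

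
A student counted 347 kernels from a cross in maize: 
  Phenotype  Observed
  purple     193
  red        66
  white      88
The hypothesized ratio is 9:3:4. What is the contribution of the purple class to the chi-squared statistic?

The 9:3:4 ratio has 16 parts, so with N = 347 the expected counts are:
  purple: 347 × 9/16 = 195.1875
  red: 347 × 3/16 = 65.0625
  white: 347 × 4/16 = 86.75
Contribution of purple: (193 − 195.1875)² / 195.1875 = 0.0245

0.025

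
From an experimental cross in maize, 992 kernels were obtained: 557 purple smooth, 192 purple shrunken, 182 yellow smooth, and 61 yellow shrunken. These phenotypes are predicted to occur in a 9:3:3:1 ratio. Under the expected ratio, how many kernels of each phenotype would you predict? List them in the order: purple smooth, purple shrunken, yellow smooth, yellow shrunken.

558, 186, 186, 62

Under the 9:3:3:1 hypothesis (Σ ratio = 16, N = 992):
  purple smooth: 992 × 9/16 = 558
  purple shrunken: 992 × 3/16 = 186
  yellow smooth: 992 × 3/16 = 186
  yellow shrunken: 992 × 1/16 = 62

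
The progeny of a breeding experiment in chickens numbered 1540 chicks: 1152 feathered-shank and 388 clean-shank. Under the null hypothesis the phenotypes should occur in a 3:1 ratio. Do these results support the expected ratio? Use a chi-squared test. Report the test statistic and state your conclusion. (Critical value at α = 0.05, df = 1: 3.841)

0.031; consistent

Under the 3:1 hypothesis (Σ ratio = 4, N = 1540):
  feathered-shank: 1540 × 3/4 = 1155
  clean-shank: 1540 × 1/4 = 385
χ² = Σ (O − E)² / E
  feathered-shank: (1152 − 1155)² / 1155 = 0.0078
  clean-shank: (388 − 385)² / 385 = 0.0234
χ² = 0.0078 + 0.0234 = 0.0312 ≈ 0.031
Degrees of freedom = 2 − 1 = 1; critical value at α = 0.05 is 3.841.
Since 0.031 < 3.841, we fail to reject the null hypothesis — the data are consistent with the 3:1 ratio.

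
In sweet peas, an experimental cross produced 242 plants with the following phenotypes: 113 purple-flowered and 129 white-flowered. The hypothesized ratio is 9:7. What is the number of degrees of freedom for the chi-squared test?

A goodness-of-fit test with 2 phenotype classes has df = 2 − 1 = 1.

1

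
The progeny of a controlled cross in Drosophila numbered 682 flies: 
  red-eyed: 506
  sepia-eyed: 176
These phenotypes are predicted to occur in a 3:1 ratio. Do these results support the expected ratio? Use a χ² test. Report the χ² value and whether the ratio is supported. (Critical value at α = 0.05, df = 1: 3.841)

0.237; consistent

Under the 3:1 hypothesis (Σ ratio = 4, N = 682):
  red-eyed: 682 × 3/4 = 511.5
  sepia-eyed: 682 × 1/4 = 170.5
χ² = Σ (O − E)² / E
  red-eyed: (506 − 511.5)² / 511.5 = 0.0591
  sepia-eyed: (176 − 170.5)² / 170.5 = 0.1774
χ² = 0.0591 + 0.1774 = 0.2365 ≈ 0.237
Degrees of freedom = 2 − 1 = 1; critical value at α = 0.05 is 3.841.
Since 0.237 < 3.841, we fail to reject the null hypothesis — the data are consistent with the 3:1 ratio.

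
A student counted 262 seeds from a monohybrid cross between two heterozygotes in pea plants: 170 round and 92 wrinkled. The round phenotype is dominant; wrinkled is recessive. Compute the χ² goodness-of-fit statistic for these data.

For a monohybrid cross between heterozygotes with complete dominance, the expected phenotypic ratio is 3:1.
Under the 3:1 hypothesis (Σ ratio = 4, N = 262):
  round: 262 × 3/4 = 196.5
  wrinkled: 262 × 1/4 = 65.5
χ² = Σ (O − E)² / E
  round: (170 − 196.5)² / 196.5 = 3.5738
  wrinkled: (92 − 65.5)² / 65.5 = 10.7214
χ² = 3.5738 + 10.7214 = 14.2952 ≈ 14.295

14.295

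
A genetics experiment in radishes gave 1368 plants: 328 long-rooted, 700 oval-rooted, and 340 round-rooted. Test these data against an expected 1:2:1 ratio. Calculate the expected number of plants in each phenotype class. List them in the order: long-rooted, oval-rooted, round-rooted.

342, 684, 342

Under the 1:2:1 hypothesis (Σ ratio = 4, N = 1368):
  long-rooted: 1368 × 1/4 = 342
  oval-rooted: 1368 × 2/4 = 684
  round-rooted: 1368 × 1/4 = 342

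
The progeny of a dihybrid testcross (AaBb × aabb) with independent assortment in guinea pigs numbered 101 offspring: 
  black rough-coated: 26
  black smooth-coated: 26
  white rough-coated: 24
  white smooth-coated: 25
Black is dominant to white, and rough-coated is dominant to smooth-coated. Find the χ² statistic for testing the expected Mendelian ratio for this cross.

0.109

A dihybrid testcross with independent assortment gives a 1:1:1:1 ratio.
Under the 1:1:1:1 hypothesis (Σ ratio = 4, N = 101):
  black rough-coated: 101 × 1/4 = 25.25
  black smooth-coated: 101 × 1/4 = 25.25
  white rough-coated: 101 × 1/4 = 25.25
  white smooth-coated: 101 × 1/4 = 25.25
χ² = Σ (O − E)² / E
  black rough-coated: (26 − 25.25)² / 25.25 = 0.0223
  black smooth-coated: (26 − 25.25)² / 25.25 = 0.0223
  white rough-coated: (24 − 25.25)² / 25.25 = 0.0619
  white smooth-coated: (25 − 25.25)² / 25.25 = 0.0025
χ² = 0.0223 + 0.0223 + 0.0619 + 0.0025 = 0.109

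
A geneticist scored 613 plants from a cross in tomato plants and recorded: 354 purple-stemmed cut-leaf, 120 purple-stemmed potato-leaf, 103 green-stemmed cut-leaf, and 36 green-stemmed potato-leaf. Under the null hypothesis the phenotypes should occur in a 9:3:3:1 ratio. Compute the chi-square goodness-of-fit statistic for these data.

1.847

Under the 9:3:3:1 hypothesis (Σ ratio = 16, N = 613):
  purple-stemmed cut-leaf: 613 × 9/16 = 344.8125
  purple-stemmed potato-leaf: 613 × 3/16 = 114.9375
  green-stemmed cut-leaf: 613 × 3/16 = 114.9375
  green-stemmed potato-leaf: 613 × 1/16 = 38.3125
χ² = Σ (O − E)² / E
  purple-stemmed cut-leaf: (354 − 344.8125)² / 344.8125 = 0.2448
  purple-stemmed potato-leaf: (120 − 114.9375)² / 114.9375 = 0.2230
  green-stemmed cut-leaf: (103 − 114.9375)² / 114.9375 = 1.2398
  green-stemmed potato-leaf: (36 − 38.3125)² / 38.3125 = 0.1396
χ² = 0.2448 + 0.2230 + 1.2398 + 0.1396 = 1.8472 ≈ 1.847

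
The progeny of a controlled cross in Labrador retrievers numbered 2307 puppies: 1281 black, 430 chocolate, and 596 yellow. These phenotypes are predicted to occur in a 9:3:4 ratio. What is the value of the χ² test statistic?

The 9:3:4 ratio has 16 parts, so with N = 2307 the expected counts are:
  black: 2307 × 9/16 = 1297.6875
  chocolate: 2307 × 3/16 = 432.5625
  yellow: 2307 × 4/16 = 576.75
χ² = Σ (O − E)² / E
  black: (1281 − 1297.6875)² / 1297.6875 = 0.2146
  chocolate: (430 − 432.5625)² / 432.5625 = 0.0152
  yellow: (596 − 576.75)² / 576.75 = 0.6425
χ² = 0.2146 + 0.0152 + 0.6425 = 0.8723 ≈ 0.872

0.872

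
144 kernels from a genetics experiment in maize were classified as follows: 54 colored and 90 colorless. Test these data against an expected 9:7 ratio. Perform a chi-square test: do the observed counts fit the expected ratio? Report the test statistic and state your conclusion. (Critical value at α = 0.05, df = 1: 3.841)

Under the 9:7 hypothesis (Σ ratio = 16, N = 144):
  colored: 144 × 9/16 = 81
  colorless: 144 × 7/16 = 63
χ² = Σ (O − E)² / E
  colored: (54 − 81)² / 81 = 9.0000
  colorless: (90 − 63)² / 63 = 11.5714
χ² = 9.0000 + 11.5714 = 20.5714 ≈ 20.571
Degrees of freedom = 2 − 1 = 1; critical value at α = 0.05 is 3.841.
Since 20.571 > 3.841, we reject the null hypothesis — the data do not fit the 9:7 ratio.

20.571; not consistent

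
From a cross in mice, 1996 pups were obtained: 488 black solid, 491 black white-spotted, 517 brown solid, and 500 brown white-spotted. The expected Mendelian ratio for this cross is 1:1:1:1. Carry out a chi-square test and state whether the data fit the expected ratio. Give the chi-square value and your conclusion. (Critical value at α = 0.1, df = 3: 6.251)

The 1:1:1:1 ratio has 4 parts, so with N = 1996 the expected counts are:
  black solid: 1996 × 1/4 = 499
  black white-spotted: 1996 × 1/4 = 499
  brown solid: 1996 × 1/4 = 499
  brown white-spotted: 1996 × 1/4 = 499
χ² = Σ (O − E)² / E
  black solid: (488 − 499)² / 499 = 0.2425
  black white-spotted: (491 − 499)² / 499 = 0.1283
  brown solid: (517 − 499)² / 499 = 0.6493
  brown white-spotted: (500 − 499)² / 499 = 0.0020
χ² = 0.2425 + 0.1283 + 0.6493 + 0.0020 = 1.0221 ≈ 1.022
Degrees of freedom = 4 − 1 = 3; critical value at α = 0.1 is 6.251.
Since 1.022 < 6.251, we fail to reject the null hypothesis — the data are consistent with the 1:1:1:1 ratio.

1.022; consistent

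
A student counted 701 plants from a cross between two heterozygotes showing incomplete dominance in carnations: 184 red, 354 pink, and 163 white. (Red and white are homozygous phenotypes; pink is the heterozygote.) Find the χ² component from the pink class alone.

0.035

With incomplete dominance, a heterozygote × heterozygote cross gives a 1:2:1 phenotypic ratio.
Total ratio parts = 4. Expected numbers out of 701:
  red: 701 × 1/4 = 175.25
  pink: 701 × 2/4 = 350.5
  white: 701 × 1/4 = 175.25
Contribution of pink: (354 − 350.5)² / 350.5 = 0.0350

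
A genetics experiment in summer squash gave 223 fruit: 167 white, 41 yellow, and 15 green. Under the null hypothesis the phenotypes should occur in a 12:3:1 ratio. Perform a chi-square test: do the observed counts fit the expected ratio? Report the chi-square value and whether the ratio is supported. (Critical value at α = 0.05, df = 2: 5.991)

Under the 12:3:1 hypothesis (Σ ratio = 16, N = 223):
  white: 223 × 12/16 = 167.25
  yellow: 223 × 3/16 = 41.8125
  green: 223 × 1/16 = 13.9375
χ² = Σ (O − E)² / E
  white: (167 − 167.25)² / 167.25 = 0.0004
  yellow: (41 − 41.8125)² / 41.8125 = 0.0158
  green: (15 − 13.9375)² / 13.9375 = 0.0810
χ² = 0.0004 + 0.0158 + 0.0810 = 0.0972 ≈ 0.097
Degrees of freedom = 3 − 1 = 2; critical value at α = 0.05 is 5.991.
Since 0.097 < 5.991, we fail to reject the null hypothesis — the data are consistent with the 12:3:1 ratio.

0.097; consistent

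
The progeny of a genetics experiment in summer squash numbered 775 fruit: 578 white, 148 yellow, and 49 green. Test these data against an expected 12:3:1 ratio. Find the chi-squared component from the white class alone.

The 12:3:1 ratio has 16 parts, so with N = 775 the expected counts are:
  white: 775 × 12/16 = 581.25
  yellow: 775 × 3/16 = 145.3125
  green: 775 × 1/16 = 48.4375
Contribution of white: (578 − 581.25)² / 581.25 = 0.0182

0.018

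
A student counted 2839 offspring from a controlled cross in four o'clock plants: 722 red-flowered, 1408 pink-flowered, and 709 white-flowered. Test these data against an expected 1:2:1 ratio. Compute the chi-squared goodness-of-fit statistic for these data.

0.305

Total ratio parts = 4. Expected numbers out of 2839:
  red-flowered: 2839 × 1/4 = 709.75
  pink-flowered: 2839 × 2/4 = 1419.5
  white-flowered: 2839 × 1/4 = 709.75
χ² = Σ (O − E)² / E
  red-flowered: (722 − 709.75)² / 709.75 = 0.2114
  pink-flowered: (1408 − 1419.5)² / 1419.5 = 0.0932
  white-flowered: (709 − 709.75)² / 709.75 = 0.0008
χ² = 0.2114 + 0.0932 + 0.0008 = 0.3054 ≈ 0.305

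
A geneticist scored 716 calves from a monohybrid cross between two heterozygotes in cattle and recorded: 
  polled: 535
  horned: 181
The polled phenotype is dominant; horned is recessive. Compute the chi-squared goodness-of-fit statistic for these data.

0.030

For a monohybrid cross between heterozygotes with complete dominance, the expected phenotypic ratio is 3:1.
Under the 3:1 hypothesis (Σ ratio = 4, N = 716):
  polled: 716 × 3/4 = 537
  horned: 716 × 1/4 = 179
χ² = Σ (O − E)² / E
  polled: (535 − 537)² / 537 = 0.0074
  horned: (181 − 179)² / 179 = 0.0223
χ² = 0.0074 + 0.0223 = 0.0297 ≈ 0.030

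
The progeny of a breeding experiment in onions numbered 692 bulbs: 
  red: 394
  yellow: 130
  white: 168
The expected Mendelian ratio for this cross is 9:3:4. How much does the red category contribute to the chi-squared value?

0.058

The 9:3:4 ratio has 16 parts, so with N = 692 the expected counts are:
  red: 692 × 9/16 = 389.25
  yellow: 692 × 3/16 = 129.75
  white: 692 × 4/16 = 173
Contribution of red: (394 − 389.25)² / 389.25 = 0.0580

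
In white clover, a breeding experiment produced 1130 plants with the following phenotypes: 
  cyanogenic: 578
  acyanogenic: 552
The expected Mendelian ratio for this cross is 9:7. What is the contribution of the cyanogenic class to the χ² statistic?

5.224

Total ratio parts = 16. Expected numbers out of 1130:
  cyanogenic: 1130 × 9/16 = 635.625
  acyanogenic: 1130 × 7/16 = 494.375
Contribution of cyanogenic: (578 − 635.625)² / 635.625 = 5.2242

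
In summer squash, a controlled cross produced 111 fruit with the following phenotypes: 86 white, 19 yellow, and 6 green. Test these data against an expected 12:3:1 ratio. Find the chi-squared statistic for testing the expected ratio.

0.375

Expected counts for N = 111 under a 12:3:1 ratio (total parts = 16):
  white: 111 × 12/16 = 83.25
  yellow: 111 × 3/16 = 20.8125
  green: 111 × 1/16 = 6.9375
χ² = Σ (O − E)² / E
  white: (86 − 83.25)² / 83.25 = 0.0908
  yellow: (19 − 20.8125)² / 20.8125 = 0.1578
  green: (6 − 6.9375)² / 6.9375 = 0.1267
χ² = 0.0908 + 0.1578 + 0.1267 = 0.3753 ≈ 0.375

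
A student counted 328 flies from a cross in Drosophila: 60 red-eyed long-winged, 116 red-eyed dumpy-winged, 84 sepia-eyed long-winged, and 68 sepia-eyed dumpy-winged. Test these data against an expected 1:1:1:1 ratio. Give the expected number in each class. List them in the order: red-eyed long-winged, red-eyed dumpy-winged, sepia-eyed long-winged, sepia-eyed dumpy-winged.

Total ratio parts = 4. Expected numbers out of 328:
  red-eyed long-winged: 328 × 1/4 = 82
  red-eyed dumpy-winged: 328 × 1/4 = 82
  sepia-eyed long-winged: 328 × 1/4 = 82
  sepia-eyed dumpy-winged: 328 × 1/4 = 82

82, 82, 82, 82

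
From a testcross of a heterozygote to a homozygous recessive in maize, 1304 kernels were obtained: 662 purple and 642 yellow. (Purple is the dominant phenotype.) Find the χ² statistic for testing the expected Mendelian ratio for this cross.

0.307

A testcross of a heterozygote (Aa × aa) gives a 1:1 phenotypic ratio.
Under the 1:1 hypothesis (Σ ratio = 2, N = 1304):
  purple: 1304 × 1/2 = 652
  yellow: 1304 × 1/2 = 652
χ² = Σ (O − E)² / E
  purple: (662 − 652)² / 652 = 0.1534
  yellow: (642 − 652)² / 652 = 0.1534
χ² = 0.1534 + 0.1534 = 0.3068 ≈ 0.307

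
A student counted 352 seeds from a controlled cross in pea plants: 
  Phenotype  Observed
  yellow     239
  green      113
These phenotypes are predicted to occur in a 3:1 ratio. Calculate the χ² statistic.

9.470

Total ratio parts = 4. Expected numbers out of 352:
  yellow: 352 × 3/4 = 264
  green: 352 × 1/4 = 88
χ² = Σ (O − E)² / E
  yellow: (239 − 264)² / 264 = 2.3674
  green: (113 − 88)² / 88 = 7.1023
χ² = 2.3674 + 7.1023 = 9.4697 ≈ 9.470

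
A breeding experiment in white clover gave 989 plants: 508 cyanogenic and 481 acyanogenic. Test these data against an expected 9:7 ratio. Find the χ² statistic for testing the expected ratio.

Expected counts for N = 989 under a 9:7 ratio (total parts = 16):
  cyanogenic: 989 × 9/16 = 556.3125
  acyanogenic: 989 × 7/16 = 432.6875
χ² = Σ (O − E)² / E
  cyanogenic: (508 − 556.3125)² / 556.3125 = 4.1957
  acyanogenic: (481 − 432.6875)² / 432.6875 = 5.3944
χ² = 4.1957 + 5.3944 = 9.5901 ≈ 9.590

9.590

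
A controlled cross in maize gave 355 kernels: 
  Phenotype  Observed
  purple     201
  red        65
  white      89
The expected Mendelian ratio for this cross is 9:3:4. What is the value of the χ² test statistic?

0.046

Under the 9:3:4 hypothesis (Σ ratio = 16, N = 355):
  purple: 355 × 9/16 = 199.6875
  red: 355 × 3/16 = 66.5625
  white: 355 × 4/16 = 88.75
χ² = Σ (O − E)² / E
  purple: (201 − 199.6875)² / 199.6875 = 0.0086
  red: (65 − 66.5625)² / 66.5625 = 0.0367
  white: (89 − 88.75)² / 88.75 = 0.0007
χ² = 0.0086 + 0.0367 + 0.0007 = 0.046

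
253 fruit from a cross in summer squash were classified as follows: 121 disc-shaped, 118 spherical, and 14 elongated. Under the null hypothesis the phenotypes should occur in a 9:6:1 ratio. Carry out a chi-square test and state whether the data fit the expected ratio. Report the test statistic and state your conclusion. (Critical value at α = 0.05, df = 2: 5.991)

Expected counts for N = 253 under a 9:6:1 ratio (total parts = 16):
  disc-shaped: 253 × 9/16 = 142.3125
  spherical: 253 × 6/16 = 94.875
  elongated: 253 × 1/16 = 15.8125
χ² = Σ (O − E)² / E
  disc-shaped: (121 − 142.3125)² / 142.3125 = 3.1917
  spherical: (118 − 94.875)² / 94.875 = 5.6365
  elongated: (14 − 15.8125)² / 15.8125 = 0.2078
χ² = 3.1917 + 5.6365 + 0.2078 = 9.036
Degrees of freedom = 3 − 1 = 2; critical value at α = 0.05 is 5.991.
Since 9.036 > 5.991, we reject the null hypothesis — the data do not fit the 9:6:1 ratio.

9.036; not consistent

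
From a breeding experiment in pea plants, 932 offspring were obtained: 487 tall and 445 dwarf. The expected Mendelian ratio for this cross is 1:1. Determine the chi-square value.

Total ratio parts = 2. Expected numbers out of 932:
  tall: 932 × 1/2 = 466
  dwarf: 932 × 1/2 = 466
χ² = Σ (O − E)² / E
  tall: (487 − 466)² / 466 = 0.9464
  dwarf: (445 − 466)² / 466 = 0.9464
χ² = 0.9464 + 0.9464 = 1.8928 ≈ 1.893

1.893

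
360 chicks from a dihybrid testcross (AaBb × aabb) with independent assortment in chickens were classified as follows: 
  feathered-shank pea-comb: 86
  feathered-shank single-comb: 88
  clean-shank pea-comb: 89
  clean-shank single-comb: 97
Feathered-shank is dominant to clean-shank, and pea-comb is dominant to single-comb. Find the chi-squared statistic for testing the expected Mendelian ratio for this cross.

0.778

A dihybrid testcross with independent assortment gives a 1:1:1:1 ratio.
Expected counts for N = 360 under a 1:1:1:1 ratio (total parts = 4):
  feathered-shank pea-comb: 360 × 1/4 = 90
  feathered-shank single-comb: 360 × 1/4 = 90
  clean-shank pea-comb: 360 × 1/4 = 90
  clean-shank single-comb: 360 × 1/4 = 90
χ² = Σ (O − E)² / E
  feathered-shank pea-comb: (86 − 90)² / 90 = 0.1778
  feathered-shank single-comb: (88 − 90)² / 90 = 0.0444
  clean-shank pea-comb: (89 − 90)² / 90 = 0.0111
  clean-shank single-comb: (97 − 90)² / 90 = 0.5444
χ² = 0.1778 + 0.0444 + 0.0111 + 0.5444 = 0.7777 ≈ 0.778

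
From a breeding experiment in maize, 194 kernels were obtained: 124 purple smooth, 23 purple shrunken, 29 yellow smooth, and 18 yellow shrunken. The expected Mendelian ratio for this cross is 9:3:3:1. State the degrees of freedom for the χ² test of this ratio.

3

A goodness-of-fit test with 4 phenotype classes has df = 4 − 1 = 3.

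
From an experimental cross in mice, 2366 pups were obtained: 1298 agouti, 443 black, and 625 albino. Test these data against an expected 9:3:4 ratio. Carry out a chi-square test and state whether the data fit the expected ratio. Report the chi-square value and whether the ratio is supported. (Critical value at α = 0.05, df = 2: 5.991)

2.710; consistent

Expected counts for N = 2366 under a 9:3:4 ratio (total parts = 16):
  agouti: 2366 × 9/16 = 1330.875
  black: 2366 × 3/16 = 443.625
  albino: 2366 × 4/16 = 591.5
χ² = Σ (O − E)² / E
  agouti: (1298 − 1330.875)² / 1330.875 = 0.8121
  black: (443 − 443.625)² / 443.625 = 0.0009
  albino: (625 − 591.5)² / 591.5 = 1.8973
χ² = 0.8121 + 0.0009 + 1.8973 = 2.7103 ≈ 2.710
Degrees of freedom = 3 − 1 = 2; critical value at α = 0.05 is 5.991.
Since 2.710 < 5.991, we fail to reject the null hypothesis — the data are consistent with the 9:3:4 ratio.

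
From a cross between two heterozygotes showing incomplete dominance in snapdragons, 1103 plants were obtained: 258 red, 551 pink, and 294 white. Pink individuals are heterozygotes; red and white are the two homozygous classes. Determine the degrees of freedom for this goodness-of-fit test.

With incomplete dominance, a heterozygote × heterozygote cross gives a 1:2:1 phenotypic ratio.
A goodness-of-fit test with 3 phenotype classes has df = 3 − 1 = 2.

2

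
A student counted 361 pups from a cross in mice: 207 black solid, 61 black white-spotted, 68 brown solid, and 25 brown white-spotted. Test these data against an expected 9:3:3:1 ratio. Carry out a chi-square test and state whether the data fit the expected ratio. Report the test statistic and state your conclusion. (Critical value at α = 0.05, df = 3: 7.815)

Under the 9:3:3:1 hypothesis (Σ ratio = 16, N = 361):
  black solid: 361 × 9/16 = 203.0625
  black white-spotted: 361 × 3/16 = 67.6875
  brown solid: 361 × 3/16 = 67.6875
  brown white-spotted: 361 × 1/16 = 22.5625
χ² = Σ (O − E)² / E
  black solid: (207 − 203.0625)² / 203.0625 = 0.0764
  black white-spotted: (61 − 67.6875)² / 67.6875 = 0.6607
  brown solid: (68 − 67.6875)² / 67.6875 = 0.0014
  brown white-spotted: (25 − 22.5625)² / 22.5625 = 0.2633
χ² = 0.0764 + 0.6607 + 0.0014 + 0.2633 = 1.0018 ≈ 1.002
Degrees of freedom = 4 − 1 = 3; critical value at α = 0.05 is 7.815.
Since 1.002 < 7.815, we fail to reject the null hypothesis — the data are consistent with the 9:3:3:1 ratio.

1.002; consistent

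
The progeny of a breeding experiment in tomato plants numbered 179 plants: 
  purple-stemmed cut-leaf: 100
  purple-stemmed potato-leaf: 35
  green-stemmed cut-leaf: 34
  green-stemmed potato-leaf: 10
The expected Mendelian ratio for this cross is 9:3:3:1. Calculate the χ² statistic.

Under the 9:3:3:1 hypothesis (Σ ratio = 16, N = 179):
  purple-stemmed cut-leaf: 179 × 9/16 = 100.6875
  purple-stemmed potato-leaf: 179 × 3/16 = 33.5625
  green-stemmed cut-leaf: 179 × 3/16 = 33.5625
  green-stemmed potato-leaf: 179 × 1/16 = 11.1875
χ² = Σ (O − E)² / E
  purple-stemmed cut-leaf: (100 − 100.6875)² / 100.6875 = 0.0047
  purple-stemmed potato-leaf: (35 − 33.5625)² / 33.5625 = 0.0616
  green-stemmed cut-leaf: (34 − 33.5625)² / 33.5625 = 0.0057
  green-stemmed potato-leaf: (10 − 11.1875)² / 11.1875 = 0.1260
χ² = 0.0047 + 0.0616 + 0.0057 + 0.1260 = 0.198

0.198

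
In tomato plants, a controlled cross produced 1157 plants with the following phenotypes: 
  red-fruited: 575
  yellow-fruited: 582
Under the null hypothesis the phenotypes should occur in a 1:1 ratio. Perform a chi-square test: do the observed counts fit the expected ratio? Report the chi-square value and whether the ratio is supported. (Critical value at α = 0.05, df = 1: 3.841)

0.042; consistent

The 1:1 ratio has 2 parts, so with N = 1157 the expected counts are:
  red-fruited: 1157 × 1/2 = 578.5
  yellow-fruited: 1157 × 1/2 = 578.5
χ² = Σ (O − E)² / E
  red-fruited: (575 − 578.5)² / 578.5 = 0.0212
  yellow-fruited: (582 − 578.5)² / 578.5 = 0.0212
χ² = 0.0212 + 0.0212 = 0.0424 ≈ 0.042
Degrees of freedom = 2 − 1 = 1; critical value at α = 0.05 is 3.841.
Since 0.042 < 3.841, we fail to reject the null hypothesis — the data are consistent with the 1:1 ratio.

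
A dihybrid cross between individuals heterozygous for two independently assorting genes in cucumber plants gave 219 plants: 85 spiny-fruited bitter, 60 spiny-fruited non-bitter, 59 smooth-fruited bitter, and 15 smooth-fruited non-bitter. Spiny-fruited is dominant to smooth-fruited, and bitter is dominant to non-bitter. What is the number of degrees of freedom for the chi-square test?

A dihybrid F₂ with independent assortment and complete dominance at both loci gives a 9:3:3:1 phenotypic ratio.
A goodness-of-fit test with 4 phenotype classes has df = 4 − 1 = 3.

3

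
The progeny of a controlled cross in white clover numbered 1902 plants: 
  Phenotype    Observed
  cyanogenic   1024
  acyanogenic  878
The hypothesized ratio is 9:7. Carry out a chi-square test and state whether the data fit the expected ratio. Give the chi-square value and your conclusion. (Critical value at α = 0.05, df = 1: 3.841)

The 9:7 ratio has 16 parts, so with N = 1902 the expected counts are:
  cyanogenic: 1902 × 9/16 = 1069.875
  acyanogenic: 1902 × 7/16 = 832.125
χ² = Σ (O − E)² / E
  cyanogenic: (1024 − 1069.875)² / 1069.875 = 1.9671
  acyanogenic: (878 − 832.125)² / 832.125 = 2.5291
χ² = 1.9671 + 2.5291 = 4.4962 ≈ 4.496
Degrees of freedom = 2 − 1 = 1; critical value at α = 0.05 is 3.841.
Since 4.496 > 3.841, we reject the null hypothesis — the data do not fit the 9:7 ratio.

4.496; not consistent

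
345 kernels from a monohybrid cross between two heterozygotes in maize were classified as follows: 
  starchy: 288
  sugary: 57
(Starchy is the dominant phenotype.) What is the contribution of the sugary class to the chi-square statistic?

For a monohybrid cross between heterozygotes with complete dominance, the expected phenotypic ratio is 3:1.
Total ratio parts = 4. Expected numbers out of 345:
  starchy: 345 × 3/4 = 258.75
  sugary: 345 × 1/4 = 86.25
Contribution of sugary: (57 − 86.25)² / 86.25 = 9.9196

9.920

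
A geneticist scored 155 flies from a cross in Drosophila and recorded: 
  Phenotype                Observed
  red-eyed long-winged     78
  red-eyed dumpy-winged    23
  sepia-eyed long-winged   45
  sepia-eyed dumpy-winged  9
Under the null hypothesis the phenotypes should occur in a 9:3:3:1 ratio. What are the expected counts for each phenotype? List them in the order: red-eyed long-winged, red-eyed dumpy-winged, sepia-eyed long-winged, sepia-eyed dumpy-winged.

Under the 9:3:3:1 hypothesis (Σ ratio = 16, N = 155):
  red-eyed long-winged: 155 × 9/16 = 87.1875
  red-eyed dumpy-winged: 155 × 3/16 = 29.0625
  sepia-eyed long-winged: 155 × 3/16 = 29.0625
  sepia-eyed dumpy-winged: 155 × 1/16 = 9.6875

87.1875, 29.0625, 29.0625, 9.6875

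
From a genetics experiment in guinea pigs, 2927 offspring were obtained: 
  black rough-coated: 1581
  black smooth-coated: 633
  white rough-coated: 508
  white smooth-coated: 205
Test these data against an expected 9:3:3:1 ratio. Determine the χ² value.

Expected counts for N = 2927 under a 9:3:3:1 ratio (total parts = 16):
  black rough-coated: 2927 × 9/16 = 1646.4375
  black smooth-coated: 2927 × 3/16 = 548.8125
  white rough-coated: 2927 × 3/16 = 548.8125
  white smooth-coated: 2927 × 1/16 = 182.9375
χ² = Σ (O − E)² / E
  black rough-coated: (1581 − 1646.4375)² / 1646.4375 = 2.6008
  black smooth-coated: (633 − 548.8125)² / 548.8125 = 12.9143
  white rough-coated: (508 − 548.8125)² / 548.8125 = 3.0350
  white smooth-coated: (205 − 182.9375)² / 182.9375 = 2.6608
χ² = 2.6008 + 12.9143 + 3.0350 + 2.6608 = 21.2109 ≈ 21.211

21.211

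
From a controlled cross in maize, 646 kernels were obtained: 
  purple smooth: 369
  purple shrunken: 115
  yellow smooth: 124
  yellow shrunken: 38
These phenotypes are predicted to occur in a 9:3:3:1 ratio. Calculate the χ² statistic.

0.605

Under the 9:3:3:1 hypothesis (Σ ratio = 16, N = 646):
  purple smooth: 646 × 9/16 = 363.375
  purple shrunken: 646 × 3/16 = 121.125
  yellow smooth: 646 × 3/16 = 121.125
  yellow shrunken: 646 × 1/16 = 40.375
χ² = Σ (O − E)² / E
  purple smooth: (369 − 363.375)² / 363.375 = 0.0871
  purple shrunken: (115 − 121.125)² / 121.125 = 0.3097
  yellow smooth: (124 − 121.125)² / 121.125 = 0.0682
  yellow shrunken: (38 − 40.375)² / 40.375 = 0.1397
χ² = 0.0871 + 0.3097 + 0.0682 + 0.1397 = 0.6047 ≈ 0.605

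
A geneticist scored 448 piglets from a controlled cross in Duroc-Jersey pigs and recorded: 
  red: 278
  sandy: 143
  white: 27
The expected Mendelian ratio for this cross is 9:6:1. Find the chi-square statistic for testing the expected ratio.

6.438

Total ratio parts = 16. Expected numbers out of 448:
  red: 448 × 9/16 = 252
  sandy: 448 × 6/16 = 168
  white: 448 × 1/16 = 28
χ² = Σ (O − E)² / E
  red: (278 − 252)² / 252 = 2.6825
  sandy: (143 − 168)² / 168 = 3.7202
  white: (27 − 28)² / 28 = 0.0357
χ² = 2.6825 + 3.7202 + 0.0357 = 6.4384 ≈ 6.438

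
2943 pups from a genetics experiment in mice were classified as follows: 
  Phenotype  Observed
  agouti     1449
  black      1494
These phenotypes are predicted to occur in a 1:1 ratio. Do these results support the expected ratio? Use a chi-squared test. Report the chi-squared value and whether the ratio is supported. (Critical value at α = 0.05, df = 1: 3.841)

Total ratio parts = 2. Expected numbers out of 2943:
  agouti: 2943 × 1/2 = 1471.5
  black: 2943 × 1/2 = 1471.5
χ² = Σ (O − E)² / E
  agouti: (1449 − 1471.5)² / 1471.5 = 0.3440
  black: (1494 − 1471.5)² / 1471.5 = 0.3440
χ² = 0.3440 + 0.3440 = 0.688
Degrees of freedom = 2 − 1 = 1; critical value at α = 0.05 is 3.841.
Since 0.688 < 3.841, we fail to reject the null hypothesis — the data are consistent with the 1:1 ratio.

0.688; consistent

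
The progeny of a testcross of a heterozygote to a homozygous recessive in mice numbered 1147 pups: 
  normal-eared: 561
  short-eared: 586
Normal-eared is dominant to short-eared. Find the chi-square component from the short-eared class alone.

0.272

A testcross of a heterozygote (Aa × aa) gives a 1:1 phenotypic ratio.
Expected counts for N = 1147 under a 1:1 ratio (total parts = 2):
  normal-eared: 1147 × 1/2 = 573.5
  short-eared: 1147 × 1/2 = 573.5
Contribution of short-eared: (586 − 573.5)² / 573.5 = 0.2724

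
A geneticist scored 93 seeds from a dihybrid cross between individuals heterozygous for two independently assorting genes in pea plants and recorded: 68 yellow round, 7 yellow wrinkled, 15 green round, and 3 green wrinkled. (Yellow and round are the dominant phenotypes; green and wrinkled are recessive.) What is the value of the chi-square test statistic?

12.654

A dihybrid F₂ with independent assortment and complete dominance at both loci gives a 9:3:3:1 phenotypic ratio.
Expected counts for N = 93 under a 9:3:3:1 ratio (total parts = 16):
  yellow round: 93 × 9/16 = 52.3125
  yellow wrinkled: 93 × 3/16 = 17.4375
  green round: 93 × 3/16 = 17.4375
  green wrinkled: 93 × 1/16 = 5.8125
χ² = Σ (O − E)² / E
  yellow round: (68 − 52.3125)² / 52.3125 = 4.7044
  yellow wrinkled: (7 − 17.4375)² / 17.4375 = 6.2475
  green round: (15 − 17.4375)² / 17.4375 = 0.3407
  green wrinkled: (3 − 5.8125)² / 5.8125 = 1.3609
χ² = 4.7044 + 6.2475 + 0.3407 + 1.3609 = 12.6535 ≈ 12.654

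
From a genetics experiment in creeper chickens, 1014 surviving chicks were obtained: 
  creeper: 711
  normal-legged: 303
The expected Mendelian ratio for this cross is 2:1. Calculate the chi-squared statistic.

Total ratio parts = 3. Expected numbers out of 1014:
  creeper: 1014 × 2/3 = 676
  normal-legged: 1014 × 1/3 = 338
χ² = Σ (O − E)² / E
  creeper: (711 − 676)² / 676 = 1.8121
  normal-legged: (303 − 338)² / 338 = 3.6243
χ² = 1.8121 + 3.6243 = 5.4364 ≈ 5.436

5.436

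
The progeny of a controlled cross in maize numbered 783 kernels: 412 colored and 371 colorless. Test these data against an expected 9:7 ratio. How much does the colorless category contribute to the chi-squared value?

Under the 9:7 hypothesis (Σ ratio = 16, N = 783):
  colored: 783 × 9/16 = 440.4375
  colorless: 783 × 7/16 = 342.5625
Contribution of colorless: (371 − 342.5625)² / 342.5625 = 2.3607

2.361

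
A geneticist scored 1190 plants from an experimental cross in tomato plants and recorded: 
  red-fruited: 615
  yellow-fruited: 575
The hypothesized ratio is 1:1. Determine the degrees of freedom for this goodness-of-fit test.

1

A goodness-of-fit test with 2 phenotype classes has df = 2 − 1 = 1.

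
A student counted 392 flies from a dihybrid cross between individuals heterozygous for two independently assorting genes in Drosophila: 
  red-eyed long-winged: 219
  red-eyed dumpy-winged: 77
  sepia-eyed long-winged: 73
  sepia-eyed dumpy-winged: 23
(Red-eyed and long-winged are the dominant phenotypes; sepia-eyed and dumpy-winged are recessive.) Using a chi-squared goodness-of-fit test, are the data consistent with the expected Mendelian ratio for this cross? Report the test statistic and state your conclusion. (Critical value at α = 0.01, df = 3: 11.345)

0.272; consistent

A dihybrid F₂ with independent assortment and complete dominance at both loci gives a 9:3:3:1 phenotypic ratio.
Expected counts for N = 392 under a 9:3:3:1 ratio (total parts = 16):
  red-eyed long-winged: 392 × 9/16 = 220.5
  red-eyed dumpy-winged: 392 × 3/16 = 73.5
  sepia-eyed long-winged: 392 × 3/16 = 73.5
  sepia-eyed dumpy-winged: 392 × 1/16 = 24.5
χ² = Σ (O − E)² / E
  red-eyed long-winged: (219 − 220.5)² / 220.5 = 0.0102
  red-eyed dumpy-winged: (77 − 73.5)² / 73.5 = 0.1667
  sepia-eyed long-winged: (73 − 73.5)² / 73.5 = 0.0034
  sepia-eyed dumpy-winged: (23 − 24.5)² / 24.5 = 0.0918
χ² = 0.0102 + 0.1667 + 0.0034 + 0.0918 = 0.2721 ≈ 0.272
Degrees of freedom = 4 − 1 = 3; critical value at α = 0.01 is 11.345.
Since 0.272 < 11.345, we fail to reject the null hypothesis — the data are consistent with the 9:3:3:1 ratio.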